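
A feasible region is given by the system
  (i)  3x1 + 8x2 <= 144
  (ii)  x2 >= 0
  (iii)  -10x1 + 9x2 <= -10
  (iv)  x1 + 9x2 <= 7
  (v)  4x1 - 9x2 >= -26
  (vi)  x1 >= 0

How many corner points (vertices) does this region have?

3

Of the 15 pairwise boundary intersections, those satisfying every inequality are:
  (1, 0)
  (7, 0)
  (17/11, 20/33)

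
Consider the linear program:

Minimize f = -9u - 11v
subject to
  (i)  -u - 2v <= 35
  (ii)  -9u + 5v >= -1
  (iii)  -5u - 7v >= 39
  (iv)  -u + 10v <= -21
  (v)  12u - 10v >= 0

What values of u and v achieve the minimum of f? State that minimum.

Feasible corners and f = -9u - 11v:
  (-173/23, -316/23) → f = 5033/23
  (-175/17, -210/17) → f = 3885/17
  (-47/22, -89/22) → f = 701/11
  (-195/67, -234/67) → f = 4329/67

The optimum lies where -9u + 5v = -1 and -5u - 7v = 39.
Solving simultaneously gives u = -47/22, v = -89/22.

u = -47/22, v = -89/22, minimum f = 701/11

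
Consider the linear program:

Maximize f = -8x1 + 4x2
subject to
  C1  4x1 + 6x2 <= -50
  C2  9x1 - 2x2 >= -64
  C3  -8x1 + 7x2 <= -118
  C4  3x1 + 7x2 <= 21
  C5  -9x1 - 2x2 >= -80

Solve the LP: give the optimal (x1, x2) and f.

Extreme points and f = -8x1 + 4x2:
  (179/38, -218/19) → f = -1588/19
  (290/23, -385/23) → f = -3860/23
  (-684/47, -1574/47) → f = -824/47
The feasible region is unbounded (it extends along (2, -9), (-2, -9)), but f strictly decreases along every unbounded feasible direction, so there is no improving ray and the maximum is attained at a vertex.

The optimum lies where 9x1 - 2x2 = -64 and -8x1 + 7x2 = -118.
Solving simultaneously gives x1 = -684/47, x2 = -1574/47.

x1 = -684/47, x2 = -1574/47, maximum f = -824/47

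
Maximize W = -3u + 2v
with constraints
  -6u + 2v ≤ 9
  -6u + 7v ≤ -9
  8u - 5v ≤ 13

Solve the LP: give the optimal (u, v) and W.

u = -27/10, v = -18/5, maximum W = 9/10

Extreme points and W = -3u + 2v:
  (-27/10, -18/5) → W = 9/10
  (-71/14, -75/7) → W = -87/14
  (23/13, 3/13) → W = -63/13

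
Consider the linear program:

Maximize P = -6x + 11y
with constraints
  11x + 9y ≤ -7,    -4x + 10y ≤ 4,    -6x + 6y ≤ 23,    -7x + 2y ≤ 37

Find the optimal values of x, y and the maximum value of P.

x = -103/18, y = -17/9, maximum P = 122/9

Extreme points and P = -6x + 11y:
  (-53/73, 8/73) → P = 406/73
  (-103/18, -17/9) → P = 122/9
  (-88/15, -61/30) → P = 77/6
The feasible region is unbounded (it extends along (9, -11), (-2, -7)), but P strictly decreases along every unbounded feasible direction, so there is no improving ray and the maximum is attained at a vertex.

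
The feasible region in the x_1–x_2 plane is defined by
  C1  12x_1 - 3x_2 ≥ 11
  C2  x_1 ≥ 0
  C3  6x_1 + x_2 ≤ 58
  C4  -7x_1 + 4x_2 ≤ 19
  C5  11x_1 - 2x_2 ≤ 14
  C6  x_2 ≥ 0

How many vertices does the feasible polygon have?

3

Of the 15 pairwise boundary intersections, those satisfying every inequality are:
  (20/9, 47/9)
  (11/12, 0)
  (14/11, 0)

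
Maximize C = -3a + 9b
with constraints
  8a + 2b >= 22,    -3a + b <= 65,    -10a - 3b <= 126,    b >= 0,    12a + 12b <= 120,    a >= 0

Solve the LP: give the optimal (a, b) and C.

a = 1/3, b = 29/3, maximum C = 86

Vertices and C = -3a + 9b:
  (11/4, 0) → C = -33/4
  (1/3, 29/3) → C = 86
  (10, 0) → C = -30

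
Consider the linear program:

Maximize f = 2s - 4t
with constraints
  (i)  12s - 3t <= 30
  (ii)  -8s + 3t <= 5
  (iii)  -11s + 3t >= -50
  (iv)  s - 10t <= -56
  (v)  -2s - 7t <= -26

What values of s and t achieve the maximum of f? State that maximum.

s = 4, t = 6, maximum f = -16

Vertices and f = 2s - 4t:
  (35/4, 25) → f = -165/2
  (4, 6) → f = -16
  (118/77, 443/77) → f = -1536/77

The optimum lies where 12s - 3t = 30 and s - 10t = -56.
Solving simultaneously gives s = 4, t = 6.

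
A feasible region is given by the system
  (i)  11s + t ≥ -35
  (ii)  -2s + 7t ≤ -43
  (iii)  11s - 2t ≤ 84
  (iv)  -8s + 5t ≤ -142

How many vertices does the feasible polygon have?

Intersecting each pair of boundary lines and keeping only the points that satisfy every inequality leaves:
  (14/33, -119/3)
  (-11/21, -614/21)
  (136/39, -890/39)

3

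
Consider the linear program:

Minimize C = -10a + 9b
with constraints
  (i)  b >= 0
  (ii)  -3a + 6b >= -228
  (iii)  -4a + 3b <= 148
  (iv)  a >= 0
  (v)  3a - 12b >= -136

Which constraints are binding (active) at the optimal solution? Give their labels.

Vertices and C = -10a + 9b:
  (76, 0) → C = -760
  (0, 0) → C = 0
  (592/3, 182/3) → C = -4282/3
  (0, 34/3) → C = 102

The minimum is at (592/3, 182/3). Substituting into each constraint, equality holds for (ii) and (v); the remaining constraints have slack.

(ii) and (v)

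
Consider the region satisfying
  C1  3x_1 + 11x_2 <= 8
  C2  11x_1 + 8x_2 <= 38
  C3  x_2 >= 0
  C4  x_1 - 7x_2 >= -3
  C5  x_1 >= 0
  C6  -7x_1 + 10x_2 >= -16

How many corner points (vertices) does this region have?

Pairwise boundary intersections that survive every other constraint:
  (23/32, 17/32)
  (256/107, 8/107)
  (0, 0)
  (16/7, 0)
  (0, 3/7)

5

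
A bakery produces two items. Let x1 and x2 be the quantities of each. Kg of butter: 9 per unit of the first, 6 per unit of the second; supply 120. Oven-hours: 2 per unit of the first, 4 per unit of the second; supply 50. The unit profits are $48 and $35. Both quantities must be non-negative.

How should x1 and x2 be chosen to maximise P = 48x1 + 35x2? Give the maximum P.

Corner points and P = 48x1 + 35x2:
  (0, 0) → P = 0
  (0, 25/2) → P = 875/2
  (40/3, 0) → P = 640
  (15/2, 35/4) → P = 2665/4

The binding constraints are 9x1 + 6x2 = 120 and 2x1 + 4x2 = 50.
Solving simultaneously gives x1 = 15/2, x2 = 35/4.

x1 = 15/2, x2 = 35/4, maximum P = 2665/4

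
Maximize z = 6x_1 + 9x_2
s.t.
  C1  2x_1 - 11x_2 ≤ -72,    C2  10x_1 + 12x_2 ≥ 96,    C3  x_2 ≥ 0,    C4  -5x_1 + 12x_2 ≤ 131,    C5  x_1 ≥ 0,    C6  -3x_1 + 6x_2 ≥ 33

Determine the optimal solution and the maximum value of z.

x_1 = 65, x_2 = 38, maximum z = 732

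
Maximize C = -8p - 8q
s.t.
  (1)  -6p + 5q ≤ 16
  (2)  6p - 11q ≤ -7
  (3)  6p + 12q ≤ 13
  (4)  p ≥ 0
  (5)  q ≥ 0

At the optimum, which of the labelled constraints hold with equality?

Corner points and C = -8p - 8q:
  (59/138, 20/23) → C = -716/69
  (0, 7/11) → C = -56/11
  (0, 13/12) → C = -26/3

The maximum is at (0, 7/11). Substituting into each constraint, equality holds for (2) and (4); the remaining constraints have slack.

(2) and (4)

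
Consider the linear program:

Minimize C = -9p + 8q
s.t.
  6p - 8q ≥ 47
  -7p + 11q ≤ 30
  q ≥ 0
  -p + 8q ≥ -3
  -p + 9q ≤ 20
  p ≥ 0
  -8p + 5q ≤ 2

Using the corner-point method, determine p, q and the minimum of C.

p = 187, q = 23, minimum C = -1499

Extreme points and C = -9p + 8q:
  (44/5, 29/40) → C = -367/5
  (583/46, 167/46) → C = -3911/46
  (187, 23) → C = -1499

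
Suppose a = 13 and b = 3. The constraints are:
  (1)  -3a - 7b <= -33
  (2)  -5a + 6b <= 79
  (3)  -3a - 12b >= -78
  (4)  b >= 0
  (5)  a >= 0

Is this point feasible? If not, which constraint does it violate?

feasible

(1): -60 ≤ -33 ✓
(2): -47 ≤ 79 ✓
(3): -75 ≥ -78 ✓
(4): 3 ≥ 0 ✓
(5): 13 ≥ 0 ✓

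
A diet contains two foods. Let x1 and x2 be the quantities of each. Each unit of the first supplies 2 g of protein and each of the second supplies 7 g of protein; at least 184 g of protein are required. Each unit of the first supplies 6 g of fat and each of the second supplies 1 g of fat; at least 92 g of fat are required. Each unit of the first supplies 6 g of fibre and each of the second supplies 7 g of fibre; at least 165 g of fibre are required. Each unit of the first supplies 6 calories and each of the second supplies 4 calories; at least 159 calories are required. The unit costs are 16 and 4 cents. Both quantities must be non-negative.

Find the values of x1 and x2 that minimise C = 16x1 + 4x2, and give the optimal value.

Extreme points and C = 16x1 + 4x2:
  (0, 92) → C = 368
  (92, 0) → C = 1472
  (23/2, 23) → C = 276
The feasible region is unbounded (it extends along (0, 1), (1, 0)), but C strictly increases along every unbounded feasible direction, so there is no improving ray and the minimum is attained at a vertex.

x1 = 23/2, x2 = 23, minimum C = 276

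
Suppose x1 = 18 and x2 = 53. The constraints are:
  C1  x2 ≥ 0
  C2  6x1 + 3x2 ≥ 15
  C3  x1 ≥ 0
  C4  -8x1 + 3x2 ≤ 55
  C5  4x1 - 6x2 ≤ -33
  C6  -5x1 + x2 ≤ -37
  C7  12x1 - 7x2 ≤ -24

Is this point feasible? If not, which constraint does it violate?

C1: 53 ≥ 0 ✓
C2: 267 ≥ 15 ✓
C3: 18 ≥ 0 ✓
C4: 15 ≤ 55 ✓
C5: -246 ≤ -33 ✓
C6: -37 ≤ -37 ✓
C7: -155 ≤ -24 ✓

feasible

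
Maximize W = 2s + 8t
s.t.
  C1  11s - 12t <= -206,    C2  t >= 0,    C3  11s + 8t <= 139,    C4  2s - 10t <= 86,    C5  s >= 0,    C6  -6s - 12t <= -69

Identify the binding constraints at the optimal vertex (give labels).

Corner points and W = 2s + 8t:
  (1/11, 69/4) → W = 1520/11
  (0, 103/6) → W = 412/3
  (0, 139/8) → W = 139

The maximum is at (0, 139/8). Substituting into each constraint, equality holds for C3 and C5; the remaining constraints have slack.

C3 and C5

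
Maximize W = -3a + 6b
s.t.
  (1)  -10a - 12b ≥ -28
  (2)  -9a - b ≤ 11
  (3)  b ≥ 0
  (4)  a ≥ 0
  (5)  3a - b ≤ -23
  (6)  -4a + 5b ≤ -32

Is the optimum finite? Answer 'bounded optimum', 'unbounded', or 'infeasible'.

The boundaries 3a - b = -23 and -4a + 5b = -32 meet at (-147/11, -188/11), but that point violates -9a - b ≤ 11. Every candidate vertex is excluded by some other constraint, so the feasible region is empty.

infeasible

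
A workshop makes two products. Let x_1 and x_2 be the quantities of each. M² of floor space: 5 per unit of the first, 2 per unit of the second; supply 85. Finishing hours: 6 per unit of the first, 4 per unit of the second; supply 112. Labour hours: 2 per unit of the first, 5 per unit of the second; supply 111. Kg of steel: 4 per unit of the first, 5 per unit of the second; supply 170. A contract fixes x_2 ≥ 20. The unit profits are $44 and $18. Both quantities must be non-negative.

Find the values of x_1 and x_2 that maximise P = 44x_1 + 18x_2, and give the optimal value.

x_1 = 16/3, x_2 = 20, maximum P = 1784/3

Extreme points and P = 44x_1 + 18x_2:
  (0, 111/5) → P = 1998/5
  (0, 20) → P = 360
  (58/11, 221/11) → P = 6530/11
  (16/3, 20) → P = 1784/3

The optimum lies where 6x_1 + 4x_2 = 112 and x_2 = 20.
Solving simultaneously gives x_1 = 16/3, x_2 = 20.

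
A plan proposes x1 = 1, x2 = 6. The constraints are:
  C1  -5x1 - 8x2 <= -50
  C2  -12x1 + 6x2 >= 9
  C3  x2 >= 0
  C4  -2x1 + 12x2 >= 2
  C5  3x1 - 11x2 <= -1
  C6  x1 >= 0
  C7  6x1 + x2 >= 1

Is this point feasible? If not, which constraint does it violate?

feasible

C1: -53 ≤ -50 ✓
C2: 24 ≥ 9 ✓
C3: 6 ≥ 0 ✓
C4: 70 ≥ 2 ✓
C5: -63 ≤ -1 ✓
C6: 1 ≥ 0 ✓
C7: 12 ≥ 1 ✓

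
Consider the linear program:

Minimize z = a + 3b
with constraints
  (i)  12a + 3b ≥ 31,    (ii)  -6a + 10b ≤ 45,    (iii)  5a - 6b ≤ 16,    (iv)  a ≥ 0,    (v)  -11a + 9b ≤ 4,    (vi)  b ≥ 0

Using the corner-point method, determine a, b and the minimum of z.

a = 31/12, b = 0, minimum z = 31/12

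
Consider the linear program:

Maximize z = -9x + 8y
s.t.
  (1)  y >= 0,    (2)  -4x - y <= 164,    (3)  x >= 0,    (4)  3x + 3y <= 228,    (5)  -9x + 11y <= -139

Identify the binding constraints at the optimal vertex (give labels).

Feasible corners and z = -9x + 8y:
  (76, 0) → z = -684
  (139/9, 0) → z = -139
  (195/4, 109/4) → z = -883/4

The maximum is at (139/9, 0). Substituting into each constraint, equality holds for (1) and (5); the remaining constraints have slack.

(1) and (5)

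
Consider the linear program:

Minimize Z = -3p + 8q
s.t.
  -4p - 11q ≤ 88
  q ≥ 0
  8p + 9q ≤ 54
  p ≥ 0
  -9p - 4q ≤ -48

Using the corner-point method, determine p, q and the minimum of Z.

p = 27/4, q = 0, minimum Z = -81/4

Feasible corners and Z = -3p + 8q:
  (27/4, 0) → Z = -81/4
  (16/3, 0) → Z = -16
  (216/49, 102/49) → Z = 24/7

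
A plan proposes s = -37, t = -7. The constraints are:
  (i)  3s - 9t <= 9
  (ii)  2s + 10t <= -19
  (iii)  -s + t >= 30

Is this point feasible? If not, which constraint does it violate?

(i): -48 ≤ 9 ✓
(ii): -144 ≤ -19 ✓
(iii): 30 ≥ 30 ✓

feasible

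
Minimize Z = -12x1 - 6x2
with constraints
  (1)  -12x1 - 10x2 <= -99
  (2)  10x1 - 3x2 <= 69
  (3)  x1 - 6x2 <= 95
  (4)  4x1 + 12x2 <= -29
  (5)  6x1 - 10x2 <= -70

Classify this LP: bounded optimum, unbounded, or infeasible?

infeasible

The boundaries -12x1 - 10x2 = -99 and 6x1 - 10x2 = -70 meet at (29/18, 239/30), but that point violates 4x1 + 12x2 ≤ -29. Every candidate vertex is excluded by some other constraint, so the feasible region is empty.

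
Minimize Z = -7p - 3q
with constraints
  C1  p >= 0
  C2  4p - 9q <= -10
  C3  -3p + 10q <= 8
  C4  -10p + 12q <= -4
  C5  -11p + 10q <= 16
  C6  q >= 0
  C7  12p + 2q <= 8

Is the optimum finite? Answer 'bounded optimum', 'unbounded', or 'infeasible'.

The boundaries -10p + 12q = -4 and q = 0 meet at (2/5, 0), but that point violates 4p - 9q ≤ -10. Every candidate vertex is excluded by some other constraint, so the feasible region is empty.

infeasible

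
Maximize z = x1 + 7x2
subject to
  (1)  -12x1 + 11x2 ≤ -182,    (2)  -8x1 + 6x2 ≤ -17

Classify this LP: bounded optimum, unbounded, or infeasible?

unbounded

From the feasible point (-905/16, -313/4), moving in the direction (11, 12) keeps every constraint satisfied while z increases without bound.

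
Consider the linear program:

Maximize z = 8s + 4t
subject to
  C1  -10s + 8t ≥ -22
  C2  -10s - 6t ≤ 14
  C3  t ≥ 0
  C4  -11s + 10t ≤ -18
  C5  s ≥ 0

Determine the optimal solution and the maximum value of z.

At the optimal vertex, -10s + 8t = -22 and -11s + 10t = -18.
Solving simultaneously gives s = 19/3, t = 31/6.

s = 19/3, t = 31/6, maximum z = 214/3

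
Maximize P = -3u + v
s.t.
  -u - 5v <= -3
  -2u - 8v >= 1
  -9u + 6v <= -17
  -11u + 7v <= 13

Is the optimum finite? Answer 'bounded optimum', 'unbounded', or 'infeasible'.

infeasible

The boundaries -u - 5v = -3 and -9u + 6v = -17 meet at (103/51, 10/51), but that point violates -2u - 8v ≥ 1. Every candidate vertex is excluded by some other constraint, so the feasible region is empty.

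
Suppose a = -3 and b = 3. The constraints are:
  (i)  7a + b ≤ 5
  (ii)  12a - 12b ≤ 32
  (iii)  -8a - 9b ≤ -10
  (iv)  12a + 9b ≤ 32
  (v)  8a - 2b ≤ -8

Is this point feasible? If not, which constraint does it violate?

not feasible — violates (iii)

Constraint (iii): -8a - 9b = -3, which is not ≤ -10. All other constraints are satisfied.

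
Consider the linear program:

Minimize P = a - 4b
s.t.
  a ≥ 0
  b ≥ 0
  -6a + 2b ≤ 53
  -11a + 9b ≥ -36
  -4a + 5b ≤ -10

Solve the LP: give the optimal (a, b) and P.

a = 90/19, b = 34/19, minimum P = -46/19

At the optimal vertex, -11a + 9b = -36 and -4a + 5b = -10.
Solving simultaneously gives a = 90/19, b = 34/19.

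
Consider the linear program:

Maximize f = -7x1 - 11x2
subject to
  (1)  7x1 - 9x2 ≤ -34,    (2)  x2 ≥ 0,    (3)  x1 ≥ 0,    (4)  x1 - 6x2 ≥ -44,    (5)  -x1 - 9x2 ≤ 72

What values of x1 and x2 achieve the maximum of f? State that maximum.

x1 = 0, x2 = 34/9, maximum f = -374/9

Corner points and f = -7x1 - 11x2:
  (0, 34/9) → f = -374/9
  (64/11, 274/33) → f = -4358/33
  (0, 22/3) → f = -242/3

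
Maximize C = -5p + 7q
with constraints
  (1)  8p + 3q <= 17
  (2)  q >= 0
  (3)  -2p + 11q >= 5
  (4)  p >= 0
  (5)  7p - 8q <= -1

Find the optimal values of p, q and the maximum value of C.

p = 0, q = 17/3, maximum C = 119/3

Corner points and C = -5p + 7q:
  (0, 17/3) → C = 119/3
  (133/85, 127/85) → C = 224/85
  (0, 5/11) → C = 35/11
  (29/61, 33/61) → C = 86/61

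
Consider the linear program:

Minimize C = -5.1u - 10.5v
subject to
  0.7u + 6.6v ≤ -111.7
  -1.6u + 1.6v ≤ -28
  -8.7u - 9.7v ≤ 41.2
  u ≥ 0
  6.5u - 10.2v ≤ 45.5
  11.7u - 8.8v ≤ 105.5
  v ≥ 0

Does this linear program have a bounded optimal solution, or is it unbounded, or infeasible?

infeasible

The boundaries 11.7u - 8.8v = 105.5 and v = 0 meet at (1055/117, 0), but that point violates 0.7u + 6.6v ≤ -111.7. Every candidate vertex is excluded by some other constraint, so the feasible region is empty.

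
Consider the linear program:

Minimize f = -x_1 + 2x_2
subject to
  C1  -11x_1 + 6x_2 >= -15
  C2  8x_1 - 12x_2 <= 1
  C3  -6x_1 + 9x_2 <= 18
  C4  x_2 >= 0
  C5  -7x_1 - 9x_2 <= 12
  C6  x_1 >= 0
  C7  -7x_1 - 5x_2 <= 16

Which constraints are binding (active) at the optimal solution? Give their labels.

Feasible corners and f = -x_1 + 2x_2:
  (29/14, 109/84) → f = 11/21
  (27/7, 32/7) → f = 37/7
  (1/8, 0) → f = -1/8
  (0, 2) → f = 4
  (0, 0) → f = 0

The minimum is at (1/8, 0). Substituting into each constraint, equality holds for C2 and C4; the remaining constraints have slack.

C2 and C4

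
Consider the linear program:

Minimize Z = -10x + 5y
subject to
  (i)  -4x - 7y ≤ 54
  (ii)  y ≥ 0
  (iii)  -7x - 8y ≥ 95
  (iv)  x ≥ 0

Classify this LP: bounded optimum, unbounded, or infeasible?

The boundaries -4x - 7y = 54 and -7x - 8y = 95 meet at (-233/17, 2/17), but that point violates x ≥ 0. Every candidate vertex is excluded by some other constraint, so the feasible region is empty.

infeasible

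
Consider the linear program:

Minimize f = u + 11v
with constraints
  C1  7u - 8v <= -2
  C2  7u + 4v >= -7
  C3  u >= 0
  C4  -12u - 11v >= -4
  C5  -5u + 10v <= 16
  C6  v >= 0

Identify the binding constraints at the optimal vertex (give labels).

Feasible corners and f = u + 11v:
  (0, 1/4) → f = 11/4
  (10/173, 52/173) → f = 582/173
  (0, 4/11) → f = 4

The minimum is at (0, 1/4). Substituting into each constraint, equality holds for C1 and C3; the remaining constraints have slack.

C1 and C3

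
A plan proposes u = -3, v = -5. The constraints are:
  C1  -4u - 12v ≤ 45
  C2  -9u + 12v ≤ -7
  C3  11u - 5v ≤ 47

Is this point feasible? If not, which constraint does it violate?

Constraint C1: -4u - 12v = 72, which is not ≤ 45. All other constraints are satisfied.

not feasible — violates C1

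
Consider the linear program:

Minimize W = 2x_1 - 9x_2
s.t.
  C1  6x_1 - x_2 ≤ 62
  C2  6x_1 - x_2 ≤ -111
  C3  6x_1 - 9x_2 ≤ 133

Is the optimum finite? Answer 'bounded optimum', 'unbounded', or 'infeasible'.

unbounded

From the feasible point (-283/12, -61/2), moving in the direction (1, 6) keeps every constraint satisfied while W decreases without bound.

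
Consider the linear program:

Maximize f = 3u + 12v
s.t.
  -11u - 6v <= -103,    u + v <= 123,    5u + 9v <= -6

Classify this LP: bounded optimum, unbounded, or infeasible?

Vertices and f = 3u + 12v:
  (321/23, -581/69) → f = -1361/23
  (1113/4, -621/4) → f = -4113/4
The feasible region has finitely many vertices and no improving ray; the maximum is -1361/23 at (321/23, -581/69).

bounded optimum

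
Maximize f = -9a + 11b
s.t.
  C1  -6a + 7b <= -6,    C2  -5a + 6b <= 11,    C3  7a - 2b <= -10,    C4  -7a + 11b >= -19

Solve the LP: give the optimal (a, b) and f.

a = -82/37, b = -102/37, maximum f = -384/37

Feasible corners and f = -9a + 11b:
  (-82/37, -102/37) → f = -384/37
  (-67/17, -72/17) → f = -189/17
  (-148/63, -29/9) → f = -901/63

The binding constraints are -6a + 7b = -6 and 7a - 2b = -10.
Solving simultaneously gives a = -82/37, b = -102/37.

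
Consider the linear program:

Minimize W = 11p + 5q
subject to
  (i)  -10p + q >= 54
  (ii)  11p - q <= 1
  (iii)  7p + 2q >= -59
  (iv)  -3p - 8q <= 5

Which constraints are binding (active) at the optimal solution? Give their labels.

(iii) and (iv)

Vertices and W = 11p + 5q:
  (55, 604) → W = 3625
  (-437/83, 112/83) → W = -4247/83
  (-231/25, 71/25) → W = -2186/25
The feasible region is unbounded (it extends along (1, 11), (-2, 7)), but W strictly increases along every unbounded feasible direction, so there is no improving ray and the minimum is attained at a vertex.

The minimum is at (-231/25, 71/25). Substituting into each constraint, equality holds for (iii) and (iv); the remaining constraints have slack.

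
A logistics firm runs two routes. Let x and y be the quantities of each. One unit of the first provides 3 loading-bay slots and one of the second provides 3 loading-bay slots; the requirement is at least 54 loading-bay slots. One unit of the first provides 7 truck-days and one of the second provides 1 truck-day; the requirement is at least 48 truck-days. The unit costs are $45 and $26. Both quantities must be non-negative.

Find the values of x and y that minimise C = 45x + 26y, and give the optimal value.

x = 5, y = 13, minimum C = 563

Vertices and C = 45x + 26y:
  (0, 48) → C = 1248
  (18, 0) → C = 810
  (5, 13) → C = 563
The feasible region is unbounded (it extends along (0, 1), (1, 0)), but C strictly increases along every unbounded feasible direction, so there is no improving ray and the minimum is attained at a vertex.

The optimum lies where 3x + 3y = 54 and 7x + y = 48.
Solving simultaneously gives x = 5, y = 13.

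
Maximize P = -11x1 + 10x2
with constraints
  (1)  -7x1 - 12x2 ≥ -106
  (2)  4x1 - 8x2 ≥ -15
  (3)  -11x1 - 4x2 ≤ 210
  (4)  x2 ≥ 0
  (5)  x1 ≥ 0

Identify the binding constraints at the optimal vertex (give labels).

Vertices and P = -11x1 + 10x2:
  (167/26, 529/104) → P = -1029/52
  (106/7, 0) → P = -1166/7
  (0, 15/8) → P = 75/4
  (0, 0) → P = 0

The maximum is at (0, 15/8). Substituting into each constraint, equality holds for (2) and (5); the remaining constraints have slack.

(2) and (5)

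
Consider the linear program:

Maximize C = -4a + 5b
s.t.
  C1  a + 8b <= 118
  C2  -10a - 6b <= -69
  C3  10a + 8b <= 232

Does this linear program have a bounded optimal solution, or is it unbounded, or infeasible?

Feasible corners and C = -4a + 5b:
  (-78/37, 1111/74) → C = 167/2
  (38/3, 79/6) → C = 91/6
The feasible region has finitely many vertices and no improving ray; the maximum is 167/2 at (-78/37, 1111/74).

bounded optimum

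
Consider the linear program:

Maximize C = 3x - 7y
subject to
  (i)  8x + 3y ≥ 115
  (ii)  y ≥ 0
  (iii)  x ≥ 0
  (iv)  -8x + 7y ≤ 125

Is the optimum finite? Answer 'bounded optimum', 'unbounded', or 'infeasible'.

From the feasible point (115/8, 0), moving in the direction (1, 0) keeps every constraint satisfied while C increases without bound.

unbounded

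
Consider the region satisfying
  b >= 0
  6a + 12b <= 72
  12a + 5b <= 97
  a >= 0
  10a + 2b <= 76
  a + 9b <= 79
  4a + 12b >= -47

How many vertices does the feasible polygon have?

Intersecting each pair of boundary lines and keeping only the points that satisfy every inequality leaves:
  (0, 0)
  (38/5, 0)
  (134/19, 47/19)
  (0, 6)
  (93/13, 29/13)

5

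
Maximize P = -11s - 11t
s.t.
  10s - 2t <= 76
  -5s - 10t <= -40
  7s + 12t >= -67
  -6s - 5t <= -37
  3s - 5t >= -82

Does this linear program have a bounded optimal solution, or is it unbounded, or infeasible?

Corner points and P = -11s - 11t:
  (84/11, 2/11) → P = -86
  (136/11, 262/11) → P = -398
  (34/7, 11/7) → P = -495/7
  (-5, 67/5) → P = -462/5
The feasible region has finitely many vertices and no improving ray; the maximum is -495/7 at (34/7, 11/7).

bounded optimum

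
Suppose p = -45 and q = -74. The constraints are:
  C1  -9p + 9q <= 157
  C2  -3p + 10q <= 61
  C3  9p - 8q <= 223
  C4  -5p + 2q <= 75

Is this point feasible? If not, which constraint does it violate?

not feasible — violates C4

Constraint C4: -5p + 2q = 77, which is not ≤ 75. All other constraints are satisfied.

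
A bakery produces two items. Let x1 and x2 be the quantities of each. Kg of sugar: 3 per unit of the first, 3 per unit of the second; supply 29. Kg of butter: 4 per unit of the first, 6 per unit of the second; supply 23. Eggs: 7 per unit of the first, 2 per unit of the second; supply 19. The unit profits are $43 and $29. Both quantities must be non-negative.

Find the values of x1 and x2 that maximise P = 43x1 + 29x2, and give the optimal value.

The optimum lies where 4x1 + 6x2 = 23 and 7x1 + 2x2 = 19.
Solving simultaneously gives x1 = 2, x2 = 5/2.

x1 = 2, x2 = 5/2, maximum P = 317/2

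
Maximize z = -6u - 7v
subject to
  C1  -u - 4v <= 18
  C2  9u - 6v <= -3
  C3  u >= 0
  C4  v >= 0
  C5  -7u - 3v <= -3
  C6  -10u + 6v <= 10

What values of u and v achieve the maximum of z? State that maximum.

Vertices and z = -6u - 7v:
  (3/23, 16/23) → z = -130/23
  (0, 1) → z = -7
  (0, 5/3) → z = -35/3
The feasible region is unbounded (it extends along (3, 5), (2, 3)), but z strictly decreases along every unbounded feasible direction, so there is no improving ray and the maximum is attained at a vertex.

The optimum lies where 9u - 6v = -3 and -7u - 3v = -3.
Solving simultaneously gives u = 3/23, v = 16/23.

u = 3/23, v = 16/23, maximum z = -130/23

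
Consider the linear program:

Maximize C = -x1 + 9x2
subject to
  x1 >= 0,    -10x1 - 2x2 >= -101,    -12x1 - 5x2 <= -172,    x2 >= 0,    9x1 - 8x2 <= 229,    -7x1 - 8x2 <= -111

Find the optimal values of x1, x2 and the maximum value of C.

x1 = 0, x2 = 101/2, maximum C = 909/2

Extreme points and C = -x1 + 9x2:
  (0, 101/2) → C = 909/2
  (0, 172/5) → C = 1548/5
  (161/26, 254/13) → C = 4411/26

At the optimal vertex, x1 = 0 and -10x1 - 2x2 = -101.
Solving simultaneously gives x1 = 0, x2 = 101/2.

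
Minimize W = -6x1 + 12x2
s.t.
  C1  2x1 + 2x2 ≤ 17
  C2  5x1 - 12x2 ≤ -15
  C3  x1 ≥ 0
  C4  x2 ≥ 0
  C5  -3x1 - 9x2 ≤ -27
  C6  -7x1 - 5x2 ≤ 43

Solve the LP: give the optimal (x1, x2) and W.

The binding constraints are 2x1 + 2x2 = 17 and 5x1 - 12x2 = -15.
Solving simultaneously gives x1 = 87/17, x2 = 115/34.

x1 = 87/17, x2 = 115/34, minimum W = 168/17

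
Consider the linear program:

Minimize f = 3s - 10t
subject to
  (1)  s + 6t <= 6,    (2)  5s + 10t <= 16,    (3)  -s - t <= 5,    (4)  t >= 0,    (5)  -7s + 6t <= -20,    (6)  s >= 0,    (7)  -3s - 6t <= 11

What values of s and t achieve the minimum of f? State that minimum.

s = 74/25, t = 3/25, minimum f = 192/25

Feasible corners and f = 3s - 10t:
  (16/5, 0) → f = 48/5
  (74/25, 3/25) → f = 192/25
  (20/7, 0) → f = 60/7

The binding constraints are 5s + 10t = 16 and -7s + 6t = -20.
Solving simultaneously gives s = 74/25, t = 3/25.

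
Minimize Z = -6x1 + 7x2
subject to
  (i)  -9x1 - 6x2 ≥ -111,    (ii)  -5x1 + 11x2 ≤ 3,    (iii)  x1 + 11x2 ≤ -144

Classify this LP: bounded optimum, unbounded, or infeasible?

From the feasible point (695/31, -469/31), moving in the direction (6, -9) keeps every constraint satisfied while Z decreases without bound.

unbounded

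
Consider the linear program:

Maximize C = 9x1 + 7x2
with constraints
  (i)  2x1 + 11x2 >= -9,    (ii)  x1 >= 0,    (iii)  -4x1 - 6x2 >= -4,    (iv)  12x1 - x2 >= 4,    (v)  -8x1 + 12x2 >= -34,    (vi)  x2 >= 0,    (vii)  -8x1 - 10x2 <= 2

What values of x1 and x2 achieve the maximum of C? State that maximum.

x1 = 1, x2 = 0, maximum C = 9

The optimum lies where -4x1 - 6x2 = -4 and x2 = 0.
Solving simultaneously gives x1 = 1, x2 = 0.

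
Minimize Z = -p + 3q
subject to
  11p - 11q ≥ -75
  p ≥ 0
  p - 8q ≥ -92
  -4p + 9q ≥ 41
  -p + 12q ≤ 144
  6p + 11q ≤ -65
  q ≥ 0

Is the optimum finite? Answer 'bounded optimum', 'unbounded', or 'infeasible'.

The boundaries 11p - 11q = -75 and p = 0 meet at (0, 75/11), but that point violates 6p + 11q ≤ -65. Every candidate vertex is excluded by some other constraint, so the feasible region is empty.

infeasible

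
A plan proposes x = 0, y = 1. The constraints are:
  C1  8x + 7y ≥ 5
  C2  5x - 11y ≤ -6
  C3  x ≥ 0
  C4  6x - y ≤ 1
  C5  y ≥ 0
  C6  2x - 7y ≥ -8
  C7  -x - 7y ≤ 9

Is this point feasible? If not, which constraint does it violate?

C1: 7 ≥ 5 ✓
C2: -11 ≤ -6 ✓
C3: 0 ≥ 0 ✓
C4: -1 ≤ 1 ✓
C5: 1 ≥ 0 ✓
C6: -7 ≥ -8 ✓
C7: -7 ≤ 9 ✓

feasible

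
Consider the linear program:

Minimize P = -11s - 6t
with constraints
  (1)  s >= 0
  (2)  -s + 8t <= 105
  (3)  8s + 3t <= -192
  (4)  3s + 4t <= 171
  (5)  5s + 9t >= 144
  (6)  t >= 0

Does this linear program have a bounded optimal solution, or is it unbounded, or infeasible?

The boundaries -s + 8t = 105 and 3s + 4t = 171 meet at (237/7, 243/14), but that point violates 8s + 3t ≤ -192. Every candidate vertex is excluded by some other constraint, so the feasible region is empty.

infeasible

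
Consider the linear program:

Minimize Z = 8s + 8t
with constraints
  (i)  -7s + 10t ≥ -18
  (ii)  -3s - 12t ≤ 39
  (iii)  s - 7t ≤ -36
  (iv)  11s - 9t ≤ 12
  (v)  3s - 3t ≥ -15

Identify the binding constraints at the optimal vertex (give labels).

(iii) and (v)

Corner points and Z = 8s + 8t:
  (6, 6) → Z = 96
  (1/6, 31/6) → Z = 128/3
  (57/2, 67/2) → Z = 496

The minimum is at (1/6, 31/6). Substituting into each constraint, equality holds for (iii) and (v); the remaining constraints have slack.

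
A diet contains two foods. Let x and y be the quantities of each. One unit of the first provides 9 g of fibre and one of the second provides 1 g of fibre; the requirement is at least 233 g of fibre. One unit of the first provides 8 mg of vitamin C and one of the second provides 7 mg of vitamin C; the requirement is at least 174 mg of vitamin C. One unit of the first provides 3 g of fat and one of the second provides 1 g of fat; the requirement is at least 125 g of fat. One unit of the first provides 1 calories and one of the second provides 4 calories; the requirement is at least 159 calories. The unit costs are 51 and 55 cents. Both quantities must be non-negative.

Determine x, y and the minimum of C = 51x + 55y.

Vertices and C = 51x + 55y:
  (0, 233) → C = 12815
  (159, 0) → C = 8109
  (18, 71) → C = 4823
  (31, 32) → C = 3341
The feasible region is unbounded (it extends along (0, 1), (1, 0)), but C strictly increases along every unbounded feasible direction, so there is no improving ray and the minimum is attained at a vertex.

At the optimal vertex, 3x + y = 125 and x + 4y = 159.
Solving simultaneously gives x = 31, y = 32.

x = 31, y = 32, minimum C = 3341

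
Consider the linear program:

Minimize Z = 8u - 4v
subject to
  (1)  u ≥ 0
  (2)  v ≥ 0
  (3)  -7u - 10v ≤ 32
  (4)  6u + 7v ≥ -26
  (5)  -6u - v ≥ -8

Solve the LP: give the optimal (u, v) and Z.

u = 0, v = 8, minimum Z = -32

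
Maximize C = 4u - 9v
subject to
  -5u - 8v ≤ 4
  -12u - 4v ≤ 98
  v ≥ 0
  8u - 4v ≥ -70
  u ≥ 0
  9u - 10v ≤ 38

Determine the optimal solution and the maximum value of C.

u = 38/9, v = 0, maximum C = 152/9

Vertices and C = 4u - 9v:
  (0, 0) → C = 0
  (38/9, 0) → C = 152/9
  (0, 35/2) → C = -315/2
The feasible region is unbounded (it extends along (10, 9), (1, 2)), but C strictly decreases along every unbounded feasible direction, so there is no improving ray and the maximum is attained at a vertex.

At the optimal vertex, v = 0 and 9u - 10v = 38.
Solving simultaneously gives u = 38/9, v = 0.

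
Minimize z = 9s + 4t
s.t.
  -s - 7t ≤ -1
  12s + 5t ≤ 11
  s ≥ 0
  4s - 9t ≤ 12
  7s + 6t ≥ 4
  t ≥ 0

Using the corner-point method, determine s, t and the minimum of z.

Extreme points and z = 9s + 4t:
  (72/79, 1/79) → z = 652/79
  (22/43, 3/43) → z = 210/43
  (0, 11/5) → z = 44/5
  (0, 2/3) → z = 8/3

s = 0, t = 2/3, minimum z = 8/3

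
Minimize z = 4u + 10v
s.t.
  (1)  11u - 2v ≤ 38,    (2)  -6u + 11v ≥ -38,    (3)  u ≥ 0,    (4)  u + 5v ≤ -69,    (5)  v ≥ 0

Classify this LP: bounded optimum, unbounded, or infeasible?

infeasible

The boundaries 11u - 2v = 38 and v = 0 meet at (38/11, 0), but that point violates u + 5v ≤ -69. Every candidate vertex is excluded by some other constraint, so the feasible region is empty.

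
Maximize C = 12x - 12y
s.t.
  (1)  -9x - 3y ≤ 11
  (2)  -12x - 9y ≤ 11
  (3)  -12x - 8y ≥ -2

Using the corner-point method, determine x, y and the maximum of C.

Feasible corners and C = 12x - 12y:
  (-22/15, 11/15) → C = -132/5
  (-47/18, 25/6) → C = -244/3
  (53/6, -13) → C = 262

x = 53/6, y = -13, maximum C = 262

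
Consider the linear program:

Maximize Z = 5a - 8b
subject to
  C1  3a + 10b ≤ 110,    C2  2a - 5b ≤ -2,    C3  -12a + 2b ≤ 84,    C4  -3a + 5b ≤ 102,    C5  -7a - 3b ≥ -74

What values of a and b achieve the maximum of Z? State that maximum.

a = 364/41, b = 162/41, maximum Z = 524/41

Vertices and Z = 5a - 8b:
  (-310/63, 262/21) → Z = -7838/63
  (410/61, 548/61) → Z = -2334/61
  (-52/7, -18/7) → Z = -116/7
  (364/41, 162/41) → Z = 524/41

At the optimal vertex, 2a - 5b = -2 and -7a - 3b = -74.
Solving simultaneously gives a = 364/41, b = 162/41.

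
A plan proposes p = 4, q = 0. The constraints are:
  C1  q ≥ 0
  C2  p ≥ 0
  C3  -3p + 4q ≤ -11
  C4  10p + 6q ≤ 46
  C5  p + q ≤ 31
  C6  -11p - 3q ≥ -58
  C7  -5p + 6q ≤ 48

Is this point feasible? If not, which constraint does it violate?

C1: 0 ≥ 0 ✓
C2: 4 ≥ 0 ✓
C3: -12 ≤ -11 ✓
C4: 40 ≤ 46 ✓
C5: 4 ≤ 31 ✓
C6: -44 ≥ -58 ✓
C7: -20 ≤ 48 ✓

feasible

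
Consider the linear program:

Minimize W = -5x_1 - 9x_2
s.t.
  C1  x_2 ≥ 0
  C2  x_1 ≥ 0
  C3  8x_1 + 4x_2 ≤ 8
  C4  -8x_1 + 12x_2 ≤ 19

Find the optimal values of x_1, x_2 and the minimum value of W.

Vertices and W = -5x_1 - 9x_2:
  (0, 0) → W = 0
  (1, 0) → W = -5
  (0, 19/12) → W = -57/4
  (5/32, 27/16) → W = -511/32

x_1 = 5/32, x_2 = 27/16, minimum W = -511/32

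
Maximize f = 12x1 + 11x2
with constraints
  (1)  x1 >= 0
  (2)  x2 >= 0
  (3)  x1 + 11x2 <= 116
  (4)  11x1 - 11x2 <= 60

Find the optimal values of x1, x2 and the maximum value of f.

Feasible corners and f = 12x1 + 11x2:
  (0, 0) → f = 0
  (0, 116/11) → f = 116
  (60/11, 0) → f = 720/11
  (44/3, 304/33) → f = 832/3

The optimum lies where x1 + 11x2 = 116 and 11x1 - 11x2 = 60.
Solving simultaneously gives x1 = 44/3, x2 = 304/33.

x1 = 44/3, x2 = 304/33, maximum f = 832/3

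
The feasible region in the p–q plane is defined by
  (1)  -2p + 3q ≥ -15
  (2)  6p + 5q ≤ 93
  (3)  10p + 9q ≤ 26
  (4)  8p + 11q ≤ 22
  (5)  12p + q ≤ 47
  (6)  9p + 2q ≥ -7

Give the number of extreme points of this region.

Pairwise boundary intersections that survive every other constraint:
  (78/19, -43/19)
  (9/31, -149/31)
  (44/19, 6/19)
  (397/98, -79/49)
  (-121/83, 254/83)

5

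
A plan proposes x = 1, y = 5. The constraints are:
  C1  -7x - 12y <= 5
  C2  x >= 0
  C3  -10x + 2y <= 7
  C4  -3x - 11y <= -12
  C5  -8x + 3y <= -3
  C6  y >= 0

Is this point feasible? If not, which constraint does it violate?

not feasible — violates C5

Constraint C5: -8x + 3y = 7, which is not ≤ -3. All other constraints are satisfied.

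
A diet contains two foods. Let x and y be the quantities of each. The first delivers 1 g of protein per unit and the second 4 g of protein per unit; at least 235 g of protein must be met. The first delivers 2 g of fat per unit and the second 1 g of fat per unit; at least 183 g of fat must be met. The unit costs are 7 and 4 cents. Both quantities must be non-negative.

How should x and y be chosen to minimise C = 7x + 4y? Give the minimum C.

x = 71, y = 41, minimum C = 661

The feasible region is unbounded (it extends along (0, 1), (1, 0)), but C strictly increases along every unbounded feasible direction, so there is no improving ray and the minimum is attained at a vertex.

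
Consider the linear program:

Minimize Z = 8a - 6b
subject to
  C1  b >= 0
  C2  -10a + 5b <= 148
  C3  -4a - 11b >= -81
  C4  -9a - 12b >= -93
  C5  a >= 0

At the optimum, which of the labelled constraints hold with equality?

C3 and C5

Corner points and Z = 8a - 6b:
  (31/3, 0) → Z = 248/3
  (0, 0) → Z = 0
  (1, 7) → Z = -34
  (0, 81/11) → Z = -486/11

The minimum is at (0, 81/11). Substituting into each constraint, equality holds for C3 and C5; the remaining constraints have slack.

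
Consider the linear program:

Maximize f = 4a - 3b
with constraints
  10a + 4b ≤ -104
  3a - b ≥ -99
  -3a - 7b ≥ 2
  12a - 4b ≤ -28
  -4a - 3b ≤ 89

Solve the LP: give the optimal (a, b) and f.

a = -110/13, b = -239/13, maximum f = 277/13

Extreme points and f = 4a - 3b:
  (-360/29, 146/29) → f = -1878/29
  (-6, -11) → f = 9
  (-695/24, 97/8) → f = -3653/24
  (-386/13, 129/13) → f = -1931/13
  (-110/13, -239/13) → f = 277/13

At the optimal vertex, 12a - 4b = -28 and -4a - 3b = 89.
Solving simultaneously gives a = -110/13, b = -239/13.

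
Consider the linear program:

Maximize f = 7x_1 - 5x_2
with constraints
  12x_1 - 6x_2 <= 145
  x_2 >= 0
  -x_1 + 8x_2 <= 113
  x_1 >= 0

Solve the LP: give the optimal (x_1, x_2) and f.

x_1 = 145/12, x_2 = 0, maximum f = 1015/12

Vertices and f = 7x_1 - 5x_2:
  (145/12, 0) → f = 1015/12
  (919/45, 1501/90) → f = 1787/30
  (0, 0) → f = 0
  (0, 113/8) → f = -565/8

The optimum lies where 12x_1 - 6x_2 = 145 and x_2 = 0.
Solving simultaneously gives x_1 = 145/12, x_2 = 0.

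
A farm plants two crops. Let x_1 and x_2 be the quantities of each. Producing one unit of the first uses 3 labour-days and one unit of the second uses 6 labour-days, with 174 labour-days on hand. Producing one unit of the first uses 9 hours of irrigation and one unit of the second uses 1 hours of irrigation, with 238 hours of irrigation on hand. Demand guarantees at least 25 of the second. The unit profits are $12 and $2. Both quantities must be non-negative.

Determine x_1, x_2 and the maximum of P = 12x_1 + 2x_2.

x_1 = 8, x_2 = 25, maximum P = 146

The binding constraints are 3x_1 + 6x_2 = 174 and x_2 = 25.
Solving simultaneously gives x_1 = 8, x_2 = 25.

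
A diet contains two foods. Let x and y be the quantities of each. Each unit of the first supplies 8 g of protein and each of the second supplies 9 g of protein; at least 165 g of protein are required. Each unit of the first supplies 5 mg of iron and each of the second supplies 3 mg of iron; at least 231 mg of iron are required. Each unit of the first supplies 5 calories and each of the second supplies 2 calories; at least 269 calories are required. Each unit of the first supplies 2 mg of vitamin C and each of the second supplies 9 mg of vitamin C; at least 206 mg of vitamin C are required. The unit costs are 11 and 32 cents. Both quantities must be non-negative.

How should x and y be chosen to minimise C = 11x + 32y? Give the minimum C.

The feasible region is unbounded (it extends along (0, 1), (1, 0)), but C strictly increases along every unbounded feasible direction, so there is no improving ray and the minimum is attained at a vertex.

x = 49, y = 12, minimum C = 923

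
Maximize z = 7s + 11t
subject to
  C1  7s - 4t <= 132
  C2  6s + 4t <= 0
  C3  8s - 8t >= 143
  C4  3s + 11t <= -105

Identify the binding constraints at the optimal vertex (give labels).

Corner points and z = 7s + 11t:
  (132/13, -198/13) → z = -1254/13
  (70/9, -35/3) → z = -665/9
  (733/112, -1269/112) → z = -2207/28
The feasible region is unbounded (it extends along (-4, -7), (-1, -1)), but z strictly decreases along every unbounded feasible direction, so there is no improving ray and the maximum is attained at a vertex.

The maximum is at (70/9, -35/3). Substituting into each constraint, equality holds for C2 and C4; the remaining constraints have slack.

C2 and C4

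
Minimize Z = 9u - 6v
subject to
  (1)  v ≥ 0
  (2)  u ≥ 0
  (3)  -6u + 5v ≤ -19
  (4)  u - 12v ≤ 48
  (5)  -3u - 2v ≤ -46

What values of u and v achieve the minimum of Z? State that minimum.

u = 268/27, v = 73/9, minimum Z = 122/3

Feasible corners and Z = 9u - 6v:
  (48, 0) → Z = 432
  (46/3, 0) → Z = 138
  (268/27, 73/9) → Z = 122/3
The feasible region is unbounded (it extends along (12, 1), (5, 6)), but Z strictly increases along every unbounded feasible direction, so there is no improving ray and the minimum is attained at a vertex.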